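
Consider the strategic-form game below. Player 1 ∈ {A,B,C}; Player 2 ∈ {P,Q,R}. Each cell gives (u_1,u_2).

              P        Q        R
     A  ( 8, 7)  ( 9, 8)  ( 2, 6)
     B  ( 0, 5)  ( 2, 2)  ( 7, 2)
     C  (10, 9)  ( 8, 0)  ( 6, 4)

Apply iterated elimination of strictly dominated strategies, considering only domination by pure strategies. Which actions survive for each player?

IESDS → P1:{A,C} P2:{P,Q}

P2 drop R (P beats it: A:7>6 B:5>2 C:9>4)
P1 drop B (A beats it: P:8>0 Q:9>2)
P1→{A,C} P2→{P,Q}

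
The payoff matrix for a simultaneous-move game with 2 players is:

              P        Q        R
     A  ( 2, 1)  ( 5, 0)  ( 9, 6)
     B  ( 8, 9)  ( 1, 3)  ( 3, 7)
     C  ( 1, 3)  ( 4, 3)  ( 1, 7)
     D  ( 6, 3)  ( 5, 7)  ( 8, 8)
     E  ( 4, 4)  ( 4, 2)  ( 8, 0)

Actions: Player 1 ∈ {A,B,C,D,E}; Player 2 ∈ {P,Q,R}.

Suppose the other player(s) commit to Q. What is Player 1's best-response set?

P1 best: {A,D}

u_1(A vs Q) = 5
u_1(B vs Q) = 1
u_1(C vs Q) = 4
u_1(D vs Q) = 5
u_1(E vs Q) = 4
max payoff 5 at {A,D}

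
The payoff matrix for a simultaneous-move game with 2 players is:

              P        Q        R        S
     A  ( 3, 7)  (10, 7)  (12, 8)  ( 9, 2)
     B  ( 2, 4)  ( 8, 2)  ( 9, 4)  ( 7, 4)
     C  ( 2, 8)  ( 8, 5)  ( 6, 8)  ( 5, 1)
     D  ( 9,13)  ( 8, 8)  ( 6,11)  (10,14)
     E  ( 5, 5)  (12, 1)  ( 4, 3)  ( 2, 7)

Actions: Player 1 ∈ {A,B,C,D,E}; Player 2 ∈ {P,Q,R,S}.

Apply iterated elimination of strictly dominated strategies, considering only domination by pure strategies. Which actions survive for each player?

P1 drop B (A beats it: P:3>2 Q:10>8 R:12>9 S:9>7)
P1 drop C (A beats it: P:3>2 Q:10>8 R:12>6 S:9>5)
P2 drop Q (R beats it: A:8>7 D:11>8 E:3>1)
P1 drop E (D beats it: P:9>5 R:6>4 S:10>2)
P1→{A,D} P2→{P,R,S}

Survivors P1:{A,D} P2:{P,R,S}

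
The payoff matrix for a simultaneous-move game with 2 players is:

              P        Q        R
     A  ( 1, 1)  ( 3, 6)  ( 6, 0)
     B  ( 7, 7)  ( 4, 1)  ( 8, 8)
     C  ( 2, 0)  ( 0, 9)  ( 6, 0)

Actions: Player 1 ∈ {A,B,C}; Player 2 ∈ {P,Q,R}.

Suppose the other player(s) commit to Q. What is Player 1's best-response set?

argmax u_1 = {B}

u_1(A vs Q) = 3
u_1(B vs Q) = 4
u_1(C vs Q) = 0
max payoff 4 at {B}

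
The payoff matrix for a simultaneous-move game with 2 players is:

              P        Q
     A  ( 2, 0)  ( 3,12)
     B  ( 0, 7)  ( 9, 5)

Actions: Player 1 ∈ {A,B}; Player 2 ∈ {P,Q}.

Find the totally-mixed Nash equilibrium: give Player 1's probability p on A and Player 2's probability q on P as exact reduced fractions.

P1 indiff ⇒ q·2+(1-q)·3 = q·0+(1-q)·9 ⇒ q(2) = (1-q)(6) ⇒ q = 3/4
P2 indiff ⇒ p·0+(1-p)·7 = p·12+(1-p)·5 ⇒ p(-12) = (1-p)(-2) ⇒ p = 1/7

P1 mixes 1/7 on A; P2 mixes 3/4 on P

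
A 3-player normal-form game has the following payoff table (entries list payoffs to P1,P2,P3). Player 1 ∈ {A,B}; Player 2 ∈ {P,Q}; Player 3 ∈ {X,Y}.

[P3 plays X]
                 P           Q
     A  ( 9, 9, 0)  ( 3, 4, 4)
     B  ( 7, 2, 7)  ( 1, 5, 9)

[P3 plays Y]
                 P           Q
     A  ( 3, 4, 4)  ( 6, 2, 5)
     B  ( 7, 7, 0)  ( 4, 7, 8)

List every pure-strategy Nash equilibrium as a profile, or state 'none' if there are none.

(A,P,X): not NE [P3→Y gives 4>0]
(A,P,Y): not NE [P1→B gives 7>3]
(A,Q,X): not NE [P2→P gives 9>4; P3→Y gives 5>4]
(A,Q,Y): not NE [P2→P gives 4>2]
(B,P,X): not NE [P1→A gives 9>7; P2→Q gives 5>2]
(B,P,Y): not NE [P3→X gives 7>0]
(B,Q,X): not NE [P1→A gives 3>1]
(B,Q,Y): not NE [P1→A gives 6>4; P3→X gives 9>8]

PSNE: ∅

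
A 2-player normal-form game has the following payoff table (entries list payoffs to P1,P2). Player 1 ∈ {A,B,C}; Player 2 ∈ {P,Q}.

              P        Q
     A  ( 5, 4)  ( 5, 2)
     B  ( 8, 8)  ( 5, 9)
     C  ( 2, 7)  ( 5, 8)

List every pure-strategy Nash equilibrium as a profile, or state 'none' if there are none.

(A,P): not NE [P1→B gives 8>5]
(A,Q): not NE [P2→P gives 4>2]
(B,P): not NE [P2→Q gives 9>8]
(B,Q): NE
(C,P): not NE [P1→B gives 8>2; P2→Q gives 8>7]
(C,Q): NE

Nash profiles: (B,Q), (C,Q)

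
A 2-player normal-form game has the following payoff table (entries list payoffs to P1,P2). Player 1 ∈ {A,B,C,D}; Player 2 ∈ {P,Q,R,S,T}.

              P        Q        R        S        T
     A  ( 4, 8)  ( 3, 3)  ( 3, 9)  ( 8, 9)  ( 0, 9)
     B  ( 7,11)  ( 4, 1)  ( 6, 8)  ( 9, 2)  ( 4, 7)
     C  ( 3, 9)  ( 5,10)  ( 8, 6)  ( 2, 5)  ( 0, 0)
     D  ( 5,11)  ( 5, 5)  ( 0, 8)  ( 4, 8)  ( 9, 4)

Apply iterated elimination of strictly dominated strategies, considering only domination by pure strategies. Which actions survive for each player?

IESDS → P1:{B,C,D} P2:{P,Q}

P1 drop A (B beats it: P:7>4 Q:4>3 R:6>3 S:9>8 T:4>0)
P2 drop R (P beats it: B:11>8 C:9>6 D:11>8)
P2 drop S (P beats it: B:11>2 C:9>5 D:11>8)
P2 drop T (P beats it: B:11>7 C:9>0 D:11>4)
P1→{B,C,D} P2→{P,Q}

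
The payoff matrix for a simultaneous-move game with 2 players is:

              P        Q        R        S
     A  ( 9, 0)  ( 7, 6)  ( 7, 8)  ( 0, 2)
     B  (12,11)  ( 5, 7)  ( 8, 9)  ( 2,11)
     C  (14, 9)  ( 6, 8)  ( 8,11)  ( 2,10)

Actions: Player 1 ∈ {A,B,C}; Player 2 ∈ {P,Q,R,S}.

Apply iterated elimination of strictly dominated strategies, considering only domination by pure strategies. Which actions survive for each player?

Survivors P1:{B,C} P2:{P,R,S}

P2 drop Q (R beats it: A:8>6 B:9>7 C:11>8)
P1 drop A (B beats it: P:12>9 R:8>7 S:2>0)
P1→{B,C} P2→{P,R,S}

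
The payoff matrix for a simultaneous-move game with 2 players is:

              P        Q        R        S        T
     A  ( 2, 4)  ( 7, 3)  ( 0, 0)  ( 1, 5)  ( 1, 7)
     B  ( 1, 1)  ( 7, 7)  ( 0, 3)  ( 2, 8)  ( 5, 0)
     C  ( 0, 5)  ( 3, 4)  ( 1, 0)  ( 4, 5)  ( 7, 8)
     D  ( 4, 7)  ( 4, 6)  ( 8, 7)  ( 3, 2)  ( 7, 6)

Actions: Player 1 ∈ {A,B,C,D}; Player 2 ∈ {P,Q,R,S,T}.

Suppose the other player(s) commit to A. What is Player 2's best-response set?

u_2(P vs A) = 4
u_2(Q vs A) = 3
u_2(R vs A) = 0
u_2(S vs A) = 5
u_2(T vs A) = 7
max payoff 7 at {T}

P2 best: {T}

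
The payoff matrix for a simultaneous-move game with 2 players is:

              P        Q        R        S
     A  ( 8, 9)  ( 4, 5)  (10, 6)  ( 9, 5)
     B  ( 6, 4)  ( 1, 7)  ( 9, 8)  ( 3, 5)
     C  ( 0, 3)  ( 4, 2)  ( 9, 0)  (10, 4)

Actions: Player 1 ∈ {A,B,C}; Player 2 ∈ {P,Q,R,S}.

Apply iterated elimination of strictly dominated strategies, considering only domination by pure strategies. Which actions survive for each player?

Survivors P1:{A,C} P2:{P,S}

P1 drop B (A beats it: P:8>6 Q:4>1 R:10>9 S:9>3)
P2 drop Q (P beats it: A:9>5 C:3>2)
P2 drop R (P beats it: A:9>6 C:3>0)
P1→{A,C} P2→{P,S}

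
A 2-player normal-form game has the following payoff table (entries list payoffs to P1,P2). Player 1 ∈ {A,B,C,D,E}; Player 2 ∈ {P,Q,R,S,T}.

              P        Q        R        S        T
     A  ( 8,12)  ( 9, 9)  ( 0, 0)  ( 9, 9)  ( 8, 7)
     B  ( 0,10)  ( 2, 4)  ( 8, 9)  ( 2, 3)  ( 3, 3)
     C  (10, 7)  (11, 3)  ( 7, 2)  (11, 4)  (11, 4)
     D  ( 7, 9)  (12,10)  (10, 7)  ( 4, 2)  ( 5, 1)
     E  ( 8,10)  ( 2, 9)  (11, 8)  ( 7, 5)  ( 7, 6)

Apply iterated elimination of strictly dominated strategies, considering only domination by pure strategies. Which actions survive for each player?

Remaining: P1:{C,D} P2:{P,Q}

P1 drop A (C beats it: P:10>8 Q:11>9 R:7>0 S:11>9 T:11>8)
P1 drop B (D beats it: P:7>0 Q:12>2 R:10>8 S:4>2 T:5>3)
P2 drop R (P beats it: C:7>2 D:9>7 E:10>8)
P1 drop E (C beats it: P:10>8 Q:11>2 S:11>7 T:11>7)
P2 drop S (P beats it: C:7>4 D:9>2)
P2 drop T (P beats it: C:7>4 D:9>1)
P1→{C,D} P2→{P,Q}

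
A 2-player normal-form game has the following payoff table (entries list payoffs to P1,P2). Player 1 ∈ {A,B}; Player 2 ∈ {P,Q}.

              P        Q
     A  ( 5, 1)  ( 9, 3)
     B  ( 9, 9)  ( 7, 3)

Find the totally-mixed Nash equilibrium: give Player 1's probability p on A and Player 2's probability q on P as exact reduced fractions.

P1 indiff ⇒ q·5+(1-q)·9 = q·9+(1-q)·7 ⇒ q(-4) = (1-q)(-2) ⇒ q = 1/3
P2 indiff ⇒ p·1+(1-p)·9 = p·3+(1-p)·3 ⇒ p(-2) = (1-p)(-6) ⇒ p = 3/4

(p,q) = (3/4, 1/3)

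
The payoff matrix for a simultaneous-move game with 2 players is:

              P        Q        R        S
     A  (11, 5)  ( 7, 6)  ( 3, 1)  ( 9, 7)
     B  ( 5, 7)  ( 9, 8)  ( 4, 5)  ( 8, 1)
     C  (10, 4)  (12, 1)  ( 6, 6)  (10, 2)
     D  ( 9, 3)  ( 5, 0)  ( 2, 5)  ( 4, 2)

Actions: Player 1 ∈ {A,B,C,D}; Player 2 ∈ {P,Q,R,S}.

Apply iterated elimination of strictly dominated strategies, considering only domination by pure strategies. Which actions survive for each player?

P1 drop B (C beats it: P:10>5 Q:12>9 R:6>4 S:10>8)
P1 drop D (A beats it: P:11>9 Q:7>5 R:3>2 S:9>4)
P2 drop Q (S beats it: A:7>6 C:2>1)
P1→{A,C} P2→{P,R,S}

Remaining: P1:{A,C} P2:{P,R,S}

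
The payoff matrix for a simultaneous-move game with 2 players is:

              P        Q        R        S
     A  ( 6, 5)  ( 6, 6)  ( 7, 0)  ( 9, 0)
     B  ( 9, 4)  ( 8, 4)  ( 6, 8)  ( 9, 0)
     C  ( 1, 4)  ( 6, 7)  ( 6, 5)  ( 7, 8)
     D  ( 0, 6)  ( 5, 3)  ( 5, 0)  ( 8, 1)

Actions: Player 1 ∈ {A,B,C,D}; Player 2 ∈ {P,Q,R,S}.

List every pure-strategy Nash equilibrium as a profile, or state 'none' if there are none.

(A,P): not NE [P1→B gives 9>6; P2→Q gives 6>5]
(A,Q): not NE [P1→B gives 8>6]
(A,R): not NE [P2→Q gives 6>0]
(A,S): not NE [P2→Q gives 6>0]
(B,P): not NE [P2→R gives 8>4]
(B,Q): not NE [P2→R gives 8>4]
(B,R): not NE [P1→A gives 7>6]
(B,S): not NE [P2→R gives 8>0]
(C,P): not NE [P1→B gives 9>1; P2→S gives 8>4]
(C,Q): not NE [P1→B gives 8>6; P2→S gives 8>7]
(C,R): not NE [P1→A gives 7>6; P2→S gives 8>5]
(C,S): not NE [P1→B gives 9>7]
(D,P): not NE [P1→B gives 9>0]
(D,Q): not NE [P1→B gives 8>5; P2→P gives 6>3]
(D,R): not NE [P1→A gives 7>5; P2→P gives 6>0]
(D,S): not NE [P1→B gives 9>8; P2→P gives 6>1]

Equilibria: none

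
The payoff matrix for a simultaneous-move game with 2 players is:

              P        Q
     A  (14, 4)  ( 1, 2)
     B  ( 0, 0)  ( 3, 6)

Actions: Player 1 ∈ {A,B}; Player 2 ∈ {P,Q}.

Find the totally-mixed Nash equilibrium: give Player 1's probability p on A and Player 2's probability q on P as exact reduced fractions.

p=3/4, q=1/8

P1 indiff ⇒ q·14+(1-q)·1 = q·0+(1-q)·3 ⇒ q(14) = (1-q)(2) ⇒ q = 1/8
P2 indiff ⇒ p·4+(1-p)·0 = p·2+(1-p)·6 ⇒ p(2) = (1-p)(6) ⇒ p = 3/4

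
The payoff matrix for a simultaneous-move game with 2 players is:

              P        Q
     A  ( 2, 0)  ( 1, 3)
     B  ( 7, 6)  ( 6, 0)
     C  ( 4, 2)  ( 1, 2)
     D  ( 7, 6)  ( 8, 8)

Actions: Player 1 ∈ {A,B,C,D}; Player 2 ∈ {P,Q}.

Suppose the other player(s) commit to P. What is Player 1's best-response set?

u_1(A vs P) = 2
u_1(B vs P) = 7
u_1(C vs P) = 4
u_1(D vs P) = 7
max payoff 7 at {B,D}

BR_1 = {B,D}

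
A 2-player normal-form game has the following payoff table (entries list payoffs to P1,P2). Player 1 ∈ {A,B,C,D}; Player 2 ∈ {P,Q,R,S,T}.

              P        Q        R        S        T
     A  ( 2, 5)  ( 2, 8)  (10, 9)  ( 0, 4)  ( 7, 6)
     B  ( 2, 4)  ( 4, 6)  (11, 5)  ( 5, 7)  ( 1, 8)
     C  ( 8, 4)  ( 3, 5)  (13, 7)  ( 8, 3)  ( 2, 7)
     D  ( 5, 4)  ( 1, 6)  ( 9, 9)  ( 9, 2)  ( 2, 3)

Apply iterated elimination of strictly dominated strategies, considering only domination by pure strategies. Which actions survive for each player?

P2 drop P (Q beats it: A:8>5 B:6>4 C:5>4 D:6>4)
P2 drop S (T beats it: A:6>4 B:8>7 C:7>3 D:3>2)
P1 drop D (A beats it: Q:2>1 R:10>9 T:7>2)
P1→{A,B,C} P2→{Q,R,T}

Remaining: P1:{A,B,C} P2:{Q,R,T}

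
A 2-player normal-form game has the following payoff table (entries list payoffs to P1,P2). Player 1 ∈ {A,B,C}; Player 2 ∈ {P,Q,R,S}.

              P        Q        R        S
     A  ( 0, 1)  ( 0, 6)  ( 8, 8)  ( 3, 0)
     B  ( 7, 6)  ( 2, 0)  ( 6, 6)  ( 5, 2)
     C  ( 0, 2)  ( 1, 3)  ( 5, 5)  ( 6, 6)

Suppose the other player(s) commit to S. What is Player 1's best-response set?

u_1(A vs S) = 3
u_1(B vs S) = 5
u_1(C vs S) = 6
max payoff 6 at {C}

P1 best: {C}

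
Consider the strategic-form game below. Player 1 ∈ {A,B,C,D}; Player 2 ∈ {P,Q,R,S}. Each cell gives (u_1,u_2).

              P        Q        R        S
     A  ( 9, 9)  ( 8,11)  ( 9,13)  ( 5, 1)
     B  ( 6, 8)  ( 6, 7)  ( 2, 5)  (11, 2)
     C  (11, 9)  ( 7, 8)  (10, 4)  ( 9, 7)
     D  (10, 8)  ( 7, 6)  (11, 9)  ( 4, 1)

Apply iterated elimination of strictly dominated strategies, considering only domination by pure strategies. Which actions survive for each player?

P2 drop S (P beats it: A:9>1 B:8>2 C:9>7 D:8>1)
P1 drop B (A beats it: P:9>6 Q:8>6 R:9>2)
P1→{A,C,D} P2→{P,Q,R}

IESDS → P1:{A,C,D} P2:{P,Q,R}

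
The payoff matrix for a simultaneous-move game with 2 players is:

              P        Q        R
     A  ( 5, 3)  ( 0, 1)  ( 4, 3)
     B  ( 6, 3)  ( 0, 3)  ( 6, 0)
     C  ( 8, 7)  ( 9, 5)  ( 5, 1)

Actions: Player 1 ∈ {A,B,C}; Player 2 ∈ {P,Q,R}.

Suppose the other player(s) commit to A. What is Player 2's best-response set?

argmax u_2 = {P,R}

u_2(P vs A) = 3
u_2(Q vs A) = 1
u_2(R vs A) = 3
max payoff 3 at {P,R}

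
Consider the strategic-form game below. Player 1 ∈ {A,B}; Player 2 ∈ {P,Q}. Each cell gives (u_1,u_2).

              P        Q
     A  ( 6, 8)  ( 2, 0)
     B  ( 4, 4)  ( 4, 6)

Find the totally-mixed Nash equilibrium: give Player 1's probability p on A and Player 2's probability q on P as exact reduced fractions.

p=1/5, q=1/2

P1 indiff ⇒ q·6+(1-q)·2 = q·4+(1-q)·4 ⇒ q(2) = (1-q)(2) ⇒ q = 1/2
P2 indiff ⇒ p·8+(1-p)·4 = p·0+(1-p)·6 ⇒ p(8) = (1-p)(2) ⇒ p = 1/5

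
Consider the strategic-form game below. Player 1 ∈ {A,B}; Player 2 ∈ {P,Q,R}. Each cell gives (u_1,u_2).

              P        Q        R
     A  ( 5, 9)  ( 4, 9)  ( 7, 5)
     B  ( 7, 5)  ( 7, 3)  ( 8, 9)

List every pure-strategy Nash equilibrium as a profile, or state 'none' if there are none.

PSNE = {(B,R)}

(A,P): not NE [P1→B gives 7>5]
(A,Q): not NE [P1→B gives 7>4]
(A,R): not NE [P1→B gives 8>7; P2→Q gives 9>5]
(B,P): not NE [P2→R gives 9>5]
(B,Q): not NE [P2→R gives 9>3]
(B,R): NE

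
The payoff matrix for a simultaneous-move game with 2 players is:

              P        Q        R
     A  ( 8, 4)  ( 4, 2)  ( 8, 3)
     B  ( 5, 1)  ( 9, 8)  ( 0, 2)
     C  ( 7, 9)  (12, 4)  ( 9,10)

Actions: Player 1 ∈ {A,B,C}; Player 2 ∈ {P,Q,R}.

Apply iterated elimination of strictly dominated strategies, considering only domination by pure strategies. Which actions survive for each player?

IESDS → P1:{A,C} P2:{P,R}

P1 drop B (C beats it: P:7>5 Q:12>9 R:9>0)
P2 drop Q (P beats it: A:4>2 C:9>4)
P1→{A,C} P2→{P,R}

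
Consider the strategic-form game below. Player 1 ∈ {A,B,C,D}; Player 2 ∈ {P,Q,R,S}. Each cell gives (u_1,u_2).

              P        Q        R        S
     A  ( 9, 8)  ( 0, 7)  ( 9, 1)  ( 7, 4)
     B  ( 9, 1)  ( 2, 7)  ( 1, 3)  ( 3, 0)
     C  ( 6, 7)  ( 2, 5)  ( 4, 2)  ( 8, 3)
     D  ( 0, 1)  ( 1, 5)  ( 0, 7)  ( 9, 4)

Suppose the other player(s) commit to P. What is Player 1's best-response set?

BR_1 = {A,B}

u_1(A vs P) = 9
u_1(B vs P) = 9
u_1(C vs P) = 6
u_1(D vs P) = 0
max payoff 9 at {A,B}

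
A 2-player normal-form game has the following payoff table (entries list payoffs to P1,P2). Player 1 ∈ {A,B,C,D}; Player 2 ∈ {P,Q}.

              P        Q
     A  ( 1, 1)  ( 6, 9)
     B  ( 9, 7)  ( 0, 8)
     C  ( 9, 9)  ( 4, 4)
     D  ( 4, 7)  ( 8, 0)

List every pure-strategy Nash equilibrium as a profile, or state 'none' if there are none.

PSNE = {(C,P)}

(A,P): not NE [P1→C gives 9>1; P2→Q gives 9>1]
(A,Q): not NE [P1→D gives 8>6]
(B,P): not NE [P2→Q gives 8>7]
(B,Q): not NE [P1→D gives 8>0]
(C,P): NE
(C,Q): not NE [P1→D gives 8>4; P2→P gives 9>4]
(D,P): not NE [P1→C gives 9>4]
(D,Q): not NE [P2→P gives 7>0]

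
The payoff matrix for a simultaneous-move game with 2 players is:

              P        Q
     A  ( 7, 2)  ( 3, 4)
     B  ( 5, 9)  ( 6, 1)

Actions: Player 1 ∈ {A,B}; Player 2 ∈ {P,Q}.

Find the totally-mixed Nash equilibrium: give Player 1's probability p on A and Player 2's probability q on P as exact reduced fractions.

P1 indiff ⇒ q·7+(1-q)·3 = q·5+(1-q)·6 ⇒ q(2) = (1-q)(3) ⇒ q = 3/5
P2 indiff ⇒ p·2+(1-p)·9 = p·4+(1-p)·1 ⇒ p(-2) = (1-p)(-8) ⇒ p = 4/5

p=4/5, q=3/5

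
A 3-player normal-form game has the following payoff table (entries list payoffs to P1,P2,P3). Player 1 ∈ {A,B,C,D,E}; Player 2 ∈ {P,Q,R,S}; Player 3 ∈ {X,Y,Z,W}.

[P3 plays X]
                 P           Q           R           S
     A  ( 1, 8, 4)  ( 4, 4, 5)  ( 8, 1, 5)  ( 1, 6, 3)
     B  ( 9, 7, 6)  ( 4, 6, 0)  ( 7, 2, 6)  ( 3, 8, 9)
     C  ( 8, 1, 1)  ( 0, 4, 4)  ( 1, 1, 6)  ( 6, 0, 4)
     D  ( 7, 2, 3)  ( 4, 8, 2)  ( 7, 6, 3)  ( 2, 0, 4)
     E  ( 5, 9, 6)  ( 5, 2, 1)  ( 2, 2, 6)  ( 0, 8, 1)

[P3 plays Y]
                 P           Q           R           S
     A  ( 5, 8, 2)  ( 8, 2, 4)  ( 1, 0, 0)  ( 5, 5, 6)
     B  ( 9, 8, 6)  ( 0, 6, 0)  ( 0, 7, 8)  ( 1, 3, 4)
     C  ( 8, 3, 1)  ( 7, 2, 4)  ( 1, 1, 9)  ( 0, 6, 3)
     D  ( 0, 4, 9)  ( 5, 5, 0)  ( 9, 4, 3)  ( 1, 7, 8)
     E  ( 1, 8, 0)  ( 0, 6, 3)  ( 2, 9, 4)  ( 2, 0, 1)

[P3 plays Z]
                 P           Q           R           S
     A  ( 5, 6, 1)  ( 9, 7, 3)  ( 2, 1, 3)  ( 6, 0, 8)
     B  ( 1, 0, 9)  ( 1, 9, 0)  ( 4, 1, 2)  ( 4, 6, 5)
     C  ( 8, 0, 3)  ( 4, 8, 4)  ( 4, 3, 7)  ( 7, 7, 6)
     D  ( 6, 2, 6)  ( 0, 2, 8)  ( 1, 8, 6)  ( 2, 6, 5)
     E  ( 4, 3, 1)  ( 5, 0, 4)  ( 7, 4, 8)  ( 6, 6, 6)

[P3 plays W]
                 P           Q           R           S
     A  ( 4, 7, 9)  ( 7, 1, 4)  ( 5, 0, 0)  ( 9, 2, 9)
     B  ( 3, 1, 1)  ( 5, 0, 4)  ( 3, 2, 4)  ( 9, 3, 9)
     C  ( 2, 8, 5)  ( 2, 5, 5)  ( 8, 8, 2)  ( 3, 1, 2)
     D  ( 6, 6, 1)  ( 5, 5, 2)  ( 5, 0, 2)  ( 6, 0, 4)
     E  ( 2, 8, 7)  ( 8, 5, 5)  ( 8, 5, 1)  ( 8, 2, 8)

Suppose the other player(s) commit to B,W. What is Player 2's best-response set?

u_2(P vs B,W) = 1
u_2(Q vs B,W) = 0
u_2(R vs B,W) = 2
u_2(S vs B,W) = 3
max payoff 3 at {S}

argmax u_2 = {S}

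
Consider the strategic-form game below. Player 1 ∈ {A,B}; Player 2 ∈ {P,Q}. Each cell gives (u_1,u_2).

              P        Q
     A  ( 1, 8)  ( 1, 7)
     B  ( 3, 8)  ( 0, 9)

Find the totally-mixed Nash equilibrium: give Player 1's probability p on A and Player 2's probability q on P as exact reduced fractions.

P1 mixes 1/2 on A; P2 mixes 1/3 on P

P1 indiff ⇒ q·1+(1-q)·1 = q·3+(1-q)·0 ⇒ q(-2) = (1-q)(-1) ⇒ q = 1/3
P2 indiff ⇒ p·8+(1-p)·8 = p·7+(1-p)·9 ⇒ p(1) = (1-p)(1) ⇒ p = 1/2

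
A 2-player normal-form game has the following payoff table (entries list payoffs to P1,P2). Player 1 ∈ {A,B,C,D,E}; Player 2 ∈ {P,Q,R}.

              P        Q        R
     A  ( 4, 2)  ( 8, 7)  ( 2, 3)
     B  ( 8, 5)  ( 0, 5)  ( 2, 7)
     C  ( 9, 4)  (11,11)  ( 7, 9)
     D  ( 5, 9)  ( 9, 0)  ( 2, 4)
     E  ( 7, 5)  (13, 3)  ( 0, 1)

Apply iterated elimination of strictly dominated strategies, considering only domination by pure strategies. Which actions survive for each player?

IESDS → P1:{C,E} P2:{P,Q}

P1 drop A (C beats it: P:9>4 Q:11>8 R:7>2)
P1 drop B (C beats it: P:9>8 Q:11>0 R:7>2)
P1 drop D (C beats it: P:9>5 Q:11>9 R:7>2)
P2 drop R (Q beats it: C:11>9 E:3>1)
P1→{C,E} P2→{P,Q}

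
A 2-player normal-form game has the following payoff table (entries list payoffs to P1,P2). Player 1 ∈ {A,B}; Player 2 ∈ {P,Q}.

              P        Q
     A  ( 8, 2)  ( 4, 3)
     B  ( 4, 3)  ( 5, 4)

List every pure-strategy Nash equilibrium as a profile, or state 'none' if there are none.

PSNE = {(B,Q)}

(A,P): not NE [P2→Q gives 3>2]
(A,Q): not NE [P1→B gives 5>4]
(B,P): not NE [P1→A gives 8>4; P2→Q gives 4>3]
(B,Q): NE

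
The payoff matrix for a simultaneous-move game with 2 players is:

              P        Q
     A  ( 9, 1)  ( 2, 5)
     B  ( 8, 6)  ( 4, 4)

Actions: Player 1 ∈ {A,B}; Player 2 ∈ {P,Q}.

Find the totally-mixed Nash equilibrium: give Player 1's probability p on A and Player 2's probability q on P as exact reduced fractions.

p=1/3, q=2/3

P1 indiff ⇒ q·9+(1-q)·2 = q·8+(1-q)·4 ⇒ q(1) = (1-q)(2) ⇒ q = 2/3
P2 indiff ⇒ p·1+(1-p)·6 = p·5+(1-p)·4 ⇒ p(-4) = (1-p)(-2) ⇒ p = 1/3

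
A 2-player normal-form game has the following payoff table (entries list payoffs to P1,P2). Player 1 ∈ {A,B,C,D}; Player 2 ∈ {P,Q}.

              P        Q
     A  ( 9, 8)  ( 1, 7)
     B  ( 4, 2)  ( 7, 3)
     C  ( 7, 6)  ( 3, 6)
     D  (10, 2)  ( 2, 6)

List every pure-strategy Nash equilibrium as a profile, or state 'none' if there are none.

(A,P): not NE [P1→D gives 10>9]
(A,Q): not NE [P1→B gives 7>1; P2→P gives 8>7]
(B,P): not NE [P1→D gives 10>4; P2→Q gives 3>2]
(B,Q): NE
(C,P): not NE [P1→D gives 10>7]
(C,Q): not NE [P1→B gives 7>3]
(D,P): not NE [P2→Q gives 6>2]
(D,Q): not NE [P1→B gives 7>2]

NE set: (B,Q)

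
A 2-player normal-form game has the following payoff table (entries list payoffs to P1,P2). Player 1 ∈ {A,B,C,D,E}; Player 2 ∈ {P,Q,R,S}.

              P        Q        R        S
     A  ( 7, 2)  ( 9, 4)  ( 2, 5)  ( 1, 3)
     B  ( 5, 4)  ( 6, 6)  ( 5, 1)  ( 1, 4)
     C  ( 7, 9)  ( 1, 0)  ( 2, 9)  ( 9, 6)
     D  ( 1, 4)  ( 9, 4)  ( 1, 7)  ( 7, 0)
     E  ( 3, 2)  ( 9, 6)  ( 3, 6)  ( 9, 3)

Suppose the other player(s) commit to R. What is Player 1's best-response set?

u_1(A vs R) = 2
u_1(B vs R) = 5
u_1(C vs R) = 2
u_1(D vs R) = 1
u_1(E vs R) = 3
max payoff 5 at {B}

argmax u_1 = {B}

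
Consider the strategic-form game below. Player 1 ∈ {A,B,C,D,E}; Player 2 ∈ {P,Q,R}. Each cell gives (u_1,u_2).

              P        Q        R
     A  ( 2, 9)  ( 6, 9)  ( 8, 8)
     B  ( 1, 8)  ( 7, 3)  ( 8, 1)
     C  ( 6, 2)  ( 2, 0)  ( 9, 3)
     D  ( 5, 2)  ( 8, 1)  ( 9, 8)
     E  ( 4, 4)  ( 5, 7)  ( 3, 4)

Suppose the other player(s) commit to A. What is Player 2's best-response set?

argmax u_2 = {P,Q}

u_2(P vs A) = 9
u_2(Q vs A) = 9
u_2(R vs A) = 8
max payoff 9 at {P,Q}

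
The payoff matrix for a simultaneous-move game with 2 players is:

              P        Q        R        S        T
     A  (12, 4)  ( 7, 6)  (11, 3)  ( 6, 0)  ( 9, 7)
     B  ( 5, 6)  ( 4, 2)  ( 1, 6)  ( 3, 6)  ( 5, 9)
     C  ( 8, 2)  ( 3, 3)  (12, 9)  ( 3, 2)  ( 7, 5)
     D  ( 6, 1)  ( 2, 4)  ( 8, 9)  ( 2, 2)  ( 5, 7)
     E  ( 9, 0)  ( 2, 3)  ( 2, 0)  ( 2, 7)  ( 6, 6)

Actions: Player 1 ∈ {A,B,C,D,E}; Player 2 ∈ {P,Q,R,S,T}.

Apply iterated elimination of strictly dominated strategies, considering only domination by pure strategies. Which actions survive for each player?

P1 drop B (A beats it: P:12>5 Q:7>4 R:11>1 S:6>3 T:9>5)
P1 drop D (A beats it: P:12>6 Q:7>2 R:11>8 S:6>2 T:9>5)
P1 drop E (A beats it: P:12>9 Q:7>2 R:11>2 S:6>2 T:9>6)
P2 drop P (Q beats it: A:6>4 C:3>2)
P2 drop Q (T beats it: A:7>6 C:5>3)
P2 drop S (R beats it: A:3>0 C:9>2)
P1→{A,C} P2→{R,T}

Survivors P1:{A,C} P2:{R,T}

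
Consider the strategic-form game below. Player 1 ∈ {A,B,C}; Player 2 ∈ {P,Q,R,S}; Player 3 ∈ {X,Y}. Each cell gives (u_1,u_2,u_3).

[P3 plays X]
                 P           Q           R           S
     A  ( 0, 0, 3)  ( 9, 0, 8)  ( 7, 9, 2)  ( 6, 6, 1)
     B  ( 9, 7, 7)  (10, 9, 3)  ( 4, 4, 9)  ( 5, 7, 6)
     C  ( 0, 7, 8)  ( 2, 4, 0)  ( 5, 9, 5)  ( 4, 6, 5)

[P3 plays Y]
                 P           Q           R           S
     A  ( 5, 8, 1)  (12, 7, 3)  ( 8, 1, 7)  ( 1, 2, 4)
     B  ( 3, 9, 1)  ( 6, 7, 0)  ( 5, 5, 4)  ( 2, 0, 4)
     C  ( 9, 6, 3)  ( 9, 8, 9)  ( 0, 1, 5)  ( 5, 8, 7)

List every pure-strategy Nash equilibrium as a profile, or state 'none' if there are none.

Nash profiles: (B,Q,X), (C,S,Y)

(A,P,X): not NE [P1→B gives 9>0; P2→R gives 9>0]
(A,P,Y): not NE [P1→C gives 9>5; P3→X gives 3>1]
(A,Q,X): not NE [P1→B gives 10>9; P2→R gives 9>0]
(A,Q,Y): not NE [P2→P gives 8>7; P3→X gives 8>3]
(A,R,X): not NE [P3→Y gives 7>2]
(A,R,Y): not NE [P2→P gives 8>1]
(A,S,X): not NE [P2→R gives 9>6; P3→Y gives 4>1]
(A,S,Y): not NE [P1→C gives 5>1; P2→P gives 8>2]
(B,P,X): not NE [P2→Q gives 9>7]
(B,P,Y): not NE [P1→C gives 9>3; P3→X gives 7>1]
(B,Q,X): NE
(B,Q,Y): not NE [P1→A gives 12>6; P2→P gives 9>7; P3→X gives 3>0]
(B,R,X): not NE [P1→A gives 7>4; P2→Q gives 9>4]
(B,R,Y): not NE [P1→A gives 8>5; P2→P gives 9>5; P3→X gives 9>4]
(B,S,X): not NE [P1→A gives 6>5; P2→Q gives 9>7]
(B,S,Y): not NE [P1→C gives 5>2; P2→P gives 9>0; P3→X gives 6>4]
(C,P,X): not NE [P1→B gives 9>0; P2→R gives 9>7]
(C,P,Y): not NE [P2→S gives 8>6; P3→X gives 8>3]
(C,Q,X): not NE [P1→B gives 10>2; P2→R gives 9>4; P3→Y gives 9>0]
(C,Q,Y): not NE [P1→A gives 12>9]
(C,R,X): not NE [P1→A gives 7>5]
(C,R,Y): not NE [P1→A gives 8>0; P2→S gives 8>1]
(C,S,X): not NE [P1→A gives 6>4; P2→R gives 9>6; P3→Y gives 7>5]
(C,S,Y): NE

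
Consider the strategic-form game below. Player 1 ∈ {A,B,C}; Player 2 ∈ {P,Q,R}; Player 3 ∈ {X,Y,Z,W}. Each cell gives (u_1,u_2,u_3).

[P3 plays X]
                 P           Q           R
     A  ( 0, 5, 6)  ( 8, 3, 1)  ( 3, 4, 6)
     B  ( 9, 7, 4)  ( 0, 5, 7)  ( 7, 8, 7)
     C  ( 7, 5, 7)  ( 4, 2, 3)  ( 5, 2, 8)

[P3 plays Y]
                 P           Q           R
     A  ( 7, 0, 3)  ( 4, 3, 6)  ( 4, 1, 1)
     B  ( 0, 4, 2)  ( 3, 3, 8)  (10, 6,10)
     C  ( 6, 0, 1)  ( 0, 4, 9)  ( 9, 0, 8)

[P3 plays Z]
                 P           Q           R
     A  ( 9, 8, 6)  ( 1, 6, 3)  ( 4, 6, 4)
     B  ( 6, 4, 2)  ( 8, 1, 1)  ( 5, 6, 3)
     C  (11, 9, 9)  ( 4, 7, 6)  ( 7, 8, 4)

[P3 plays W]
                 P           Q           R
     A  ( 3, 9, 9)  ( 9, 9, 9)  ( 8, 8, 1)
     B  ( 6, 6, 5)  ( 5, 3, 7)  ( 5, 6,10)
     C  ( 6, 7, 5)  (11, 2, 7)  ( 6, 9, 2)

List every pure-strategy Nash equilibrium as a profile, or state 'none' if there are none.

Nash profiles: (B,P,W), (B,R,Y), (C,P,Z)

(A,P,X): not NE [P1→B gives 9>0; P3→W gives 9>6]
(A,P,Y): not NE [P2→Q gives 3>0; P3→W gives 9>3]
(A,P,Z): not NE [P1→C gives 11>9; P3→W gives 9>6]
(A,P,W): not NE [P1→C gives 6>3]
(A,Q,X): not NE [P2→P gives 5>3; P3→W gives 9>1]
(A,Q,Y): not NE [P3→W gives 9>6]
(A,Q,Z): not NE [P1→B gives 8>1; P2→P gives 8>6; P3→W gives 9>3]
(A,Q,W): not NE [P1→C gives 11>9]
(A,R,X): not NE [P1→B gives 7>3; P2→P gives 5>4]
(A,R,Y): not NE [P1→B gives 10>4; P2→Q gives 3>1; P3→X gives 6>1]
(A,R,Z): not NE [P1→C gives 7>4; P2→P gives 8>6; P3→X gives 6>4]
(A,R,W): not NE [P2→Q gives 9>8; P3→X gives 6>1]
(B,P,X): not NE [P2→R gives 8>7; P3→W gives 5>4]
(B,P,Y): not NE [P1→A gives 7>0; P2→R gives 6>4; P3→W gives 5>2]
(B,P,Z): not NE [P1→C gives 11>6; P2→R gives 6>4; P3→W gives 5>2]
(B,P,W): NE
(B,Q,X): not NE [P1→A gives 8>0; P2→R gives 8>5; P3→Y gives 8>7]
(B,Q,Y): not NE [P1→A gives 4>3; P2→R gives 6>3]
(B,Q,Z): not NE [P2→R gives 6>1; P3→Y gives 8>1]
(B,Q,W): not NE [P1→C gives 11>5; P2→R gives 6>3; P3→Y gives 8>7]
(B,R,X): not NE [P3→W gives 10>7]
(B,R,Y): NE
(B,R,Z): not NE [P1→C gives 7>5; P3→W gives 10>3]
(B,R,W): not NE [P1→A gives 8>5]
(C,P,X): not NE [P1→B gives 9>7; P3→Z gives 9>7]
(C,P,Y): not NE [P1→A gives 7>6; P2→Q gives 4>0; P3→Z gives 9>1]
(C,P,Z): NE
(C,P,W): not NE [P2→R gives 9>7; P3→Z gives 9>5]
(C,Q,X): not NE [P1→A gives 8>4; P2→P gives 5>2; P3→Y gives 9>3]
(C,Q,Y): not NE [P1→A gives 4>0]
(C,Q,Z): not NE [P1→B gives 8>4; P2→P gives 9>7; P3→Y gives 9>6]
(C,Q,W): not NE [P2→R gives 9>2; P3→Y gives 9>7]
(C,R,X): not NE [P1→B gives 7>5; P2→P gives 5>2]
(C,R,Y): not NE [P1→B gives 10>9; P2→Q gives 4>0]
(C,R,Z): not NE [P2→P gives 9>8; P3→Y gives 8>4]
(C,R,W): not NE [P1→A gives 8>6; P3→Y gives 8>2]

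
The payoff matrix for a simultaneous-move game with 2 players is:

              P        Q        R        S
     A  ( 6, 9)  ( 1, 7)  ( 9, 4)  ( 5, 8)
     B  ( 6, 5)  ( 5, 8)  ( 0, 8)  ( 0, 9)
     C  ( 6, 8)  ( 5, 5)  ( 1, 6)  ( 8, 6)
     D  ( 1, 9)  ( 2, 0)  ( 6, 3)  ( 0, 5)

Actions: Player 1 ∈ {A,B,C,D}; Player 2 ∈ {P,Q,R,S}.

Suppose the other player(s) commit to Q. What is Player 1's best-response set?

argmax u_1 = {B,C}

u_1(A vs Q) = 1
u_1(B vs Q) = 5
u_1(C vs Q) = 5
u_1(D vs Q) = 2
max payoff 5 at {B,C}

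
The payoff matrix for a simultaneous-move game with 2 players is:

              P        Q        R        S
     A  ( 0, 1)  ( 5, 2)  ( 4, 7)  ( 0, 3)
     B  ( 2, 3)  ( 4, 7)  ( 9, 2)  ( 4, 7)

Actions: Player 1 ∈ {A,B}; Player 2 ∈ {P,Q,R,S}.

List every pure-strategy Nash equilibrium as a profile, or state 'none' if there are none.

(A,P): not NE [P1→B gives 2>0; P2→R gives 7>1]
(A,Q): not NE [P2→R gives 7>2]
(A,R): not NE [P1→B gives 9>4]
(A,S): not NE [P1→B gives 4>0; P2→R gives 7>3]
(B,P): not NE [P2→S gives 7>3]
(B,Q): not NE [P1→A gives 5>4]
(B,R): not NE [P2→S gives 7>2]
(B,S): NE

NE set: (B,S)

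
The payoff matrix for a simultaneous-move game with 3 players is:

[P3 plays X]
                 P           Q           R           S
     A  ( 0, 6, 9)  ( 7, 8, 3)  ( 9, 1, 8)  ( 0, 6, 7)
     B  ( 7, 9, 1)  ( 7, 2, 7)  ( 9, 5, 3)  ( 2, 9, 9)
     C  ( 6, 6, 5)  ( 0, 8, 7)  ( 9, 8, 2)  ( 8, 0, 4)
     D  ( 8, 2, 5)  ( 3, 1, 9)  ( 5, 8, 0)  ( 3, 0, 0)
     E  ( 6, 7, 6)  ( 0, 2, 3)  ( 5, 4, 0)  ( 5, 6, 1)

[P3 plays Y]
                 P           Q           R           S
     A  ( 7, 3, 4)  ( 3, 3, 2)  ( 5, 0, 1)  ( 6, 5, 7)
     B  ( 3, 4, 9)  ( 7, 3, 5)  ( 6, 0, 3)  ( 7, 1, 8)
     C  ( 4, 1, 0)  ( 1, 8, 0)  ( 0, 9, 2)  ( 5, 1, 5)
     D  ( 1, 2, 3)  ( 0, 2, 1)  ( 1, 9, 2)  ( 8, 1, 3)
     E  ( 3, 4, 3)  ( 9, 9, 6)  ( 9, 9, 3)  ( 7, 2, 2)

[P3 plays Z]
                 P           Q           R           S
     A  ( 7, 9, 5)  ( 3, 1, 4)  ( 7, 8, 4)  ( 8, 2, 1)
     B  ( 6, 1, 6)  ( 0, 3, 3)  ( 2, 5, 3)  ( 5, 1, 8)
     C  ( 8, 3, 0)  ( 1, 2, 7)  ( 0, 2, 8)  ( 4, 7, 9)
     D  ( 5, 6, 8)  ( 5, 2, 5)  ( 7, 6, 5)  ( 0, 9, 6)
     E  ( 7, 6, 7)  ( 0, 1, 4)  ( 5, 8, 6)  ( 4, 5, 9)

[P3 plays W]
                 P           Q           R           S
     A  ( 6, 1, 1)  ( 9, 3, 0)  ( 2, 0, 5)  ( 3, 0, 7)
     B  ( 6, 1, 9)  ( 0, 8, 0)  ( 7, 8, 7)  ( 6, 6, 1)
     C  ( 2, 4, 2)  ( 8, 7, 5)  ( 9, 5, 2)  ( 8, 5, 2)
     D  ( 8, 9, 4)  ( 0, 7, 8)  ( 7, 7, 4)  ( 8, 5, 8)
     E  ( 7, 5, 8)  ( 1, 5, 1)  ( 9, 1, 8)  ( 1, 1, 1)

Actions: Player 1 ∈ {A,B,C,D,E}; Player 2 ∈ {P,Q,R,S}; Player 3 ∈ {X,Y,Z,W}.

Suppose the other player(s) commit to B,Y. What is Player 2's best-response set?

u_2(P vs B,Y) = 4
u_2(Q vs B,Y) = 3
u_2(R vs B,Y) = 0
u_2(S vs B,Y) = 1
max payoff 4 at {P}

argmax u_2 = {P}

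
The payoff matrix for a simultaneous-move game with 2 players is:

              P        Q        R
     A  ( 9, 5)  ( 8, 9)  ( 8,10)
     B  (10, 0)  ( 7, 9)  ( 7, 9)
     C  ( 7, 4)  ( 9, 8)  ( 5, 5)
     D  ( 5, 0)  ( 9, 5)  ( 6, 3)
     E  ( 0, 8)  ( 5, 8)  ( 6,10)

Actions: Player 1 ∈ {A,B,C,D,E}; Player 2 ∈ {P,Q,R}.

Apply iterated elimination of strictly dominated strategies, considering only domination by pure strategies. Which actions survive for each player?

P1 drop E (A beats it: P:9>0 Q:8>5 R:8>6)
P2 drop P (Q beats it: A:9>5 B:9>0 C:8>4 D:5>0)
P1 drop B (A beats it: Q:8>7 R:8>7)
P1→{A,C,D} P2→{Q,R}

Survivors P1:{A,C,D} P2:{Q,R}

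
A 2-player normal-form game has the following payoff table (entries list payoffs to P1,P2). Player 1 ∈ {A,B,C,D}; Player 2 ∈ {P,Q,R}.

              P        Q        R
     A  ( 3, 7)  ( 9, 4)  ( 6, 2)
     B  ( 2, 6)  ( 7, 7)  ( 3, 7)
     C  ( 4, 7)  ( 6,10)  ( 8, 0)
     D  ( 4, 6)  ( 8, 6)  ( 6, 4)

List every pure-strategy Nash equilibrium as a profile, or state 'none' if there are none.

(A,P): not NE [P1→D gives 4>3]
(A,Q): not NE [P2→P gives 7>4]
(A,R): not NE [P1→C gives 8>6; P2→P gives 7>2]
(B,P): not NE [P1→D gives 4>2; P2→R gives 7>6]
(B,Q): not NE [P1→A gives 9>7]
(B,R): not NE [P1→C gives 8>3]
(C,P): not NE [P2→Q gives 10>7]
(C,Q): not NE [P1→A gives 9>6]
(C,R): not NE [P2→Q gives 10>0]
(D,P): NE
(D,Q): not NE [P1→A gives 9>8]
(D,R): not NE [P1→C gives 8>6; P2→Q gives 6>4]

Nash profiles: (D,P)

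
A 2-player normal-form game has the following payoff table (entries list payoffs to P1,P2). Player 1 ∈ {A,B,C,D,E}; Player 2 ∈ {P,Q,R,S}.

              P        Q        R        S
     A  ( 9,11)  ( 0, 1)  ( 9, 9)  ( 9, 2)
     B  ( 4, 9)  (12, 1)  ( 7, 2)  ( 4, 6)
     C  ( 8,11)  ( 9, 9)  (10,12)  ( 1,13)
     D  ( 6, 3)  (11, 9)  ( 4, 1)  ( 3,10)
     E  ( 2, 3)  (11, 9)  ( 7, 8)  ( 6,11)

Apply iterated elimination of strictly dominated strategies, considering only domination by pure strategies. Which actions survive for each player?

P2 drop Q (S beats it: A:2>1 B:6>1 C:13>9 D:10>9 E:11>9)
P1 drop B (A beats it: P:9>4 R:9>7 S:9>4)
P1 drop D (A beats it: P:9>6 R:9>4 S:9>3)
P1 drop E (A beats it: P:9>2 R:9>7 S:9>6)
P1→{A,C} P2→{P,R,S}

Survivors P1:{A,C} P2:{P,R,S}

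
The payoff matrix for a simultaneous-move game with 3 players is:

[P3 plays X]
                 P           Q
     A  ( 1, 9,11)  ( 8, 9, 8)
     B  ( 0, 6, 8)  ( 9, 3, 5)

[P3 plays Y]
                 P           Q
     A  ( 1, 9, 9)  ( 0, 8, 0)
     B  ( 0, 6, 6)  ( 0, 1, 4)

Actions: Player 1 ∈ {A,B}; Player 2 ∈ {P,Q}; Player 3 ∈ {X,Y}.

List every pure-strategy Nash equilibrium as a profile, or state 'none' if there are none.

PSNE = {(A,P,X)}

(A,P,X): NE
(A,P,Y): not NE [P3→X gives 11>9]
(A,Q,X): not NE [P1→B gives 9>8]
(A,Q,Y): not NE [P2→P gives 9>8; P3→X gives 8>0]
(B,P,X): not NE [P1→A gives 1>0]
(B,P,Y): not NE [P1→A gives 1>0; P3→X gives 8>6]
(B,Q,X): not NE [P2→P gives 6>3]
(B,Q,Y): not NE [P2→P gives 6>1; P3→X gives 5>4]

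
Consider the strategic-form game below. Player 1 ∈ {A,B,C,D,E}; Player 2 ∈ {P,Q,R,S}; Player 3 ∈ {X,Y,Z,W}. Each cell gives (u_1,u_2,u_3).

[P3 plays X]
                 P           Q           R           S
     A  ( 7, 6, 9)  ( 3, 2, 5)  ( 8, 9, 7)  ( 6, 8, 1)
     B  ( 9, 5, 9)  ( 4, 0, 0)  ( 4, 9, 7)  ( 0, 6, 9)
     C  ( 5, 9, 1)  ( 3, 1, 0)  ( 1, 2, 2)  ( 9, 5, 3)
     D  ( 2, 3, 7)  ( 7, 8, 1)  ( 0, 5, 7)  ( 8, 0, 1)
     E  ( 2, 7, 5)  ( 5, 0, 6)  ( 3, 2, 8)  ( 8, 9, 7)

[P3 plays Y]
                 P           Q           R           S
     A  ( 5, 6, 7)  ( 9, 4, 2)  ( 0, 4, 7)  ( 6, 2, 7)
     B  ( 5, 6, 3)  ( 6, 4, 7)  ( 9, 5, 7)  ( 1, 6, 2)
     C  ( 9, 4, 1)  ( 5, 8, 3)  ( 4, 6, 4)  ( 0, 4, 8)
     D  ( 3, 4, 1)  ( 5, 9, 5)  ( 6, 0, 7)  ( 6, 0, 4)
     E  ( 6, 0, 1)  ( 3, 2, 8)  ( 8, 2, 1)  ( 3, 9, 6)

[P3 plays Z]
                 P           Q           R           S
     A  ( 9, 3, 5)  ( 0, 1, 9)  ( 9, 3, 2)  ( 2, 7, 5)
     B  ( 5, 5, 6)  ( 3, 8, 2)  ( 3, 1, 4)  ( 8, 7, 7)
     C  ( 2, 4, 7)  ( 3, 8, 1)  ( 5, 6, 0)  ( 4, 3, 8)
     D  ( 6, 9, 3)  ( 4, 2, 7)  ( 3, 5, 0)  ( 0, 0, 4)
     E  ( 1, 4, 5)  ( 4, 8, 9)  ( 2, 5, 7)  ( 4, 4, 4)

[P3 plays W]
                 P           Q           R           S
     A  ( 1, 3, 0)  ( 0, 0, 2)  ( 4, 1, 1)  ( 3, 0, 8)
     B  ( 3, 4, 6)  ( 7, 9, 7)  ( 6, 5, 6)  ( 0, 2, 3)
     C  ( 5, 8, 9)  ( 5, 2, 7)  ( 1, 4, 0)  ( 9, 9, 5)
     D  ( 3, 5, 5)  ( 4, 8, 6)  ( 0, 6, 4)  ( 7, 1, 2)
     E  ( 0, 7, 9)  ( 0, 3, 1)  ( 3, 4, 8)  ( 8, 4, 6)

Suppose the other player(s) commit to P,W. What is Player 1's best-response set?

u_1(A vs P,W) = 1
u_1(B vs P,W) = 3
u_1(C vs P,W) = 5
u_1(D vs P,W) = 3
u_1(E vs P,W) = 0
max payoff 5 at {C}

BR_1 = {C}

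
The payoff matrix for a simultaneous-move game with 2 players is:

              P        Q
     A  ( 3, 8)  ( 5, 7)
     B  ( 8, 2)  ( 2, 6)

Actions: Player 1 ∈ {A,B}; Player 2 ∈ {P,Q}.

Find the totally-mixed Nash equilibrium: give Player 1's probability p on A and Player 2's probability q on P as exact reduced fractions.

P1 indiff ⇒ q·3+(1-q)·5 = q·8+(1-q)·2 ⇒ q(-5) = (1-q)(-3) ⇒ q = 3/8
P2 indiff ⇒ p·8+(1-p)·2 = p·7+(1-p)·6 ⇒ p(1) = (1-p)(4) ⇒ p = 4/5

P1 mixes 4/5 on A; P2 mixes 3/8 on P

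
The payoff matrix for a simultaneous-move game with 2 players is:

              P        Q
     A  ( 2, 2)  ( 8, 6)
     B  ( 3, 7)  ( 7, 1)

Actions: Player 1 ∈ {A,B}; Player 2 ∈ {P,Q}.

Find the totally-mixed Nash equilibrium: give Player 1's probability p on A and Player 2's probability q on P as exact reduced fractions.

p=3/5, q=1/2

P1 indiff ⇒ q·2+(1-q)·8 = q·3+(1-q)·7 ⇒ q(-1) = (1-q)(-1) ⇒ q = 1/2
P2 indiff ⇒ p·2+(1-p)·7 = p·6+(1-p)·1 ⇒ p(-4) = (1-p)(-6) ⇒ p = 3/5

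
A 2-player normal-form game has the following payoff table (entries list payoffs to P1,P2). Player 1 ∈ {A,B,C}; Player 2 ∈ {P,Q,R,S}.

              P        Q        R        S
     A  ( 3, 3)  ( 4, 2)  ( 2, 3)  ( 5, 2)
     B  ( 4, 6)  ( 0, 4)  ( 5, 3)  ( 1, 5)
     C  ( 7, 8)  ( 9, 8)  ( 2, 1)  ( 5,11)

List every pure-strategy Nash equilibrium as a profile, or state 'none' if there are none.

(A,P): not NE [P1→C gives 7>3]
(A,Q): not NE [P1→C gives 9>4; P2→R gives 3>2]
(A,R): not NE [P1→B gives 5>2]
(A,S): not NE [P2→R gives 3>2]
(B,P): not NE [P1→C gives 7>4]
(B,Q): not NE [P1→C gives 9>0; P2→P gives 6>4]
(B,R): not NE [P2→P gives 6>3]
(B,S): not NE [P1→C gives 5>1; P2→P gives 6>5]
(C,P): not NE [P2→S gives 11>8]
(C,Q): not NE [P2→S gives 11>8]
(C,R): not NE [P1→B gives 5>2; P2→S gives 11>1]
(C,S): NE

PSNE = {(C,S)}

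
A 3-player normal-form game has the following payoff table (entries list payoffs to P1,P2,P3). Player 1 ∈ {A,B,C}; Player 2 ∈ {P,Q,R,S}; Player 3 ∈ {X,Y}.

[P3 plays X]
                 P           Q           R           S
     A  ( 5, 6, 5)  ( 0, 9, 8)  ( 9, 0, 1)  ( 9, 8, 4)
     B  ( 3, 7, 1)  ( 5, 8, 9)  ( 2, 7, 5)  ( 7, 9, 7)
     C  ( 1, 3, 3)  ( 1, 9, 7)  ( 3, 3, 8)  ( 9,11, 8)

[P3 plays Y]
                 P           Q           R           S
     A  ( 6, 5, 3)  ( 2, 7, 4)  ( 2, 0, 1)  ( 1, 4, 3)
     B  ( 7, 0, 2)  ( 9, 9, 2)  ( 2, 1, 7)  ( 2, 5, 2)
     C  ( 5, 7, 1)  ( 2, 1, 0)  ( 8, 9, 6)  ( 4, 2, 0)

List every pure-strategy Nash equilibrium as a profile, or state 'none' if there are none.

(A,P,X): not NE [P2→Q gives 9>6]
(A,P,Y): not NE [P1→B gives 7>6; P2→Q gives 7>5; P3→X gives 5>3]
(A,Q,X): not NE [P1→B gives 5>0]
(A,Q,Y): not NE [P1→B gives 9>2; P3→X gives 8>4]
(A,R,X): not NE [P2→Q gives 9>0]
(A,R,Y): not NE [P1→C gives 8>2; P2→Q gives 7>0]
(A,S,X): not NE [P2→Q gives 9>8]
(A,S,Y): not NE [P1→C gives 4>1; P2→Q gives 7>4; P3→X gives 4>3]
(B,P,X): not NE [P1→A gives 5>3; P2→S gives 9>7; P3→Y gives 2>1]
(B,P,Y): not NE [P2→Q gives 9>0]
(B,Q,X): not NE [P2→S gives 9>8]
(B,Q,Y): not NE [P3→X gives 9>2]
(B,R,X): not NE [P1→A gives 9>2; P2→S gives 9>7; P3→Y gives 7>5]
(B,R,Y): not NE [P1→C gives 8>2; P2→Q gives 9>1]
(B,S,X): not NE [P1→C gives 9>7]
(B,S,Y): not NE [P1→C gives 4>2; P2→Q gives 9>5; P3→X gives 7>2]
(C,P,X): not NE [P1→A gives 5>1; P2→S gives 11>3]
(C,P,Y): not NE [P1→B gives 7>5; P2→R gives 9>7; P3→X gives 3>1]
(C,Q,X): not NE [P1→B gives 5>1; P2→S gives 11>9]
(C,Q,Y): not NE [P1→B gives 9>2; P2→R gives 9>1; P3→X gives 7>0]
(C,R,X): not NE [P1→A gives 9>3; P2→S gives 11>3]
(C,R,Y): not NE [P3→X gives 8>6]
(C,S,X): NE
(C,S,Y): not NE [P2→R gives 9>2; P3→X gives 8>0]

PSNE = {(C,S,X)}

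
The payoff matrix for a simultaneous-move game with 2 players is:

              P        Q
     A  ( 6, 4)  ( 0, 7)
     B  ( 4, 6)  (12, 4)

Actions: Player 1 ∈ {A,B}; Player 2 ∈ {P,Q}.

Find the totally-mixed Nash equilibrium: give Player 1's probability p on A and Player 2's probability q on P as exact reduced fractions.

P1 mixes 2/5 on A; P2 mixes 6/7 on P

P1 indiff ⇒ q·6+(1-q)·0 = q·4+(1-q)·12 ⇒ q(2) = (1-q)(12) ⇒ q = 6/7
P2 indiff ⇒ p·4+(1-p)·6 = p·7+(1-p)·4 ⇒ p(-3) = (1-p)(-2) ⇒ p = 2/5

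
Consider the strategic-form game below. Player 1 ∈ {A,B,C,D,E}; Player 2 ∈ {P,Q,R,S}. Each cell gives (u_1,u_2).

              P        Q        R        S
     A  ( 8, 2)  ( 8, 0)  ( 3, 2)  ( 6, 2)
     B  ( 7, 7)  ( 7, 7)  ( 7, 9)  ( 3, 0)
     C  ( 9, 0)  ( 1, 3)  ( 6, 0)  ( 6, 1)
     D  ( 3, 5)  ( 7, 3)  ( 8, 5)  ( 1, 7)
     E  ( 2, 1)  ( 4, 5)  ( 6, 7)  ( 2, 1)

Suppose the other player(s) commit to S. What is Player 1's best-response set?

u_1(A vs S) = 6
u_1(B vs S) = 3
u_1(C vs S) = 6
u_1(D vs S) = 1
u_1(E vs S) = 2
max payoff 6 at {A,C}

argmax u_1 = {A,C}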